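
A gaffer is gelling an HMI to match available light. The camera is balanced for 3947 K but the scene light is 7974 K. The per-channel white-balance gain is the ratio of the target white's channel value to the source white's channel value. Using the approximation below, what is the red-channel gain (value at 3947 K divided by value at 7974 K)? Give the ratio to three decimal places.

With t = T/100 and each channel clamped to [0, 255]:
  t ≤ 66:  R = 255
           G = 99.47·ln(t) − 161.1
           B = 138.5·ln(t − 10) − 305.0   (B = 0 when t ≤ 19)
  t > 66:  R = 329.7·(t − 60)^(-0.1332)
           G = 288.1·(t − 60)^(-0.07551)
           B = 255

1.151

At 7974 K (t = 79.74):
  R = 329.7·(79.74 − 60)^(-0.1332) = 329.7·19.74^(-0.1332) = 329.7·0.67214 = 221.605.
At 3947 K (t = 39.47):
  R = 255 by definition for t ≤ 66.
Gain = 255.000 / 221.605 = 1.1507 → 1.151.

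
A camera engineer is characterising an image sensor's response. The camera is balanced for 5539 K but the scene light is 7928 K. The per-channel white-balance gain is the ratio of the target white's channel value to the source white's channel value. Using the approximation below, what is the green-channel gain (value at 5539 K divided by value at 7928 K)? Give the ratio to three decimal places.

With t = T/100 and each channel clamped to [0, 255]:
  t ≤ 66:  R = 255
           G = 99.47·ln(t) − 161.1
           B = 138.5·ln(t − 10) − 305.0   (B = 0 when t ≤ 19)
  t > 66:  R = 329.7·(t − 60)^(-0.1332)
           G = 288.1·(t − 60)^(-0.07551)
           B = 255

At 7928 K (t = 79.28):
  G = 288.1·(79.28 − 60)^(-0.07551) = 288.1·19.28^(-0.07551) = 288.1·0.79976 = 230.412.
At 5539 K (t = 55.39):
  G = 99.47·ln 55.39 − 161.1 = 99.47·4.0144 − 161.1 = 238.212.
Gain = 238.212 / 230.412 = 1.0339 → 1.034.

1.034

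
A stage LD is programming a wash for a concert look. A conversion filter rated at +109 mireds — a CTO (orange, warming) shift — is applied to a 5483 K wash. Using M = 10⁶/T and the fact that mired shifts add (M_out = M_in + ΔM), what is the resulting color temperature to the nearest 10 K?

3430 K

M_in = 10⁶/5483 = 182.38 mireds.
M_out = 182.38 + (+109) = 291.38 mireds.
T_out = 10⁶/291.38 = 3431.9 K → 3430 K.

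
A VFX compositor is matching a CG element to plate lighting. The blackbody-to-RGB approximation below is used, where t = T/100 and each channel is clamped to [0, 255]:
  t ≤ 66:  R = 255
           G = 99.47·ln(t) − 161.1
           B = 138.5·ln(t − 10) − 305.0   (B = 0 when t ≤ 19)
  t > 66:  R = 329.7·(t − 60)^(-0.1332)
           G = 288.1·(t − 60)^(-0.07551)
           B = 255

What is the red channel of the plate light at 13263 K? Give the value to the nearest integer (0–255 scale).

t = 13263/100 = 132.63; the t > 66 branch applies.
R = 329.7·(132.63 − 60)^(-0.1332) = 329.7·72.63^(-0.1332) = 329.7·0.56507 = 186.302.
Rounded: 186.

186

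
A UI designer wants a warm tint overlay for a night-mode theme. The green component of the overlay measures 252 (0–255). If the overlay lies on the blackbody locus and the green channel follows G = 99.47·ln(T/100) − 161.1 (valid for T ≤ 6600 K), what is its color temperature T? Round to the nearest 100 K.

6400 K

ln t = (252 + 161.1) / 99.47 = 4.1530.
t = e^4.1530 = 63.625.
T = 100·t = 6363 K → 6400 K to the nearest 100 K.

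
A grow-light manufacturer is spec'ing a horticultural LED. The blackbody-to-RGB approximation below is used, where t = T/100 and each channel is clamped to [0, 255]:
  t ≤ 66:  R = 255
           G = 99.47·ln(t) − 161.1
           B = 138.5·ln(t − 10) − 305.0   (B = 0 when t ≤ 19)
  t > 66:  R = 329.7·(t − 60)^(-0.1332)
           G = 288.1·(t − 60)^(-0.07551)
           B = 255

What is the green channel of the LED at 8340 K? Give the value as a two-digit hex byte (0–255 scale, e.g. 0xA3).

0xE3

t = 8340/100 = 83.4; the t > 66 branch applies.
G = 288.1·(83.4 − 60)^(-0.07551) = 288.1·23.4^(-0.07551) = 288.1·0.78815 = 227.067.
Rounded: 227; in hex, 0xE3.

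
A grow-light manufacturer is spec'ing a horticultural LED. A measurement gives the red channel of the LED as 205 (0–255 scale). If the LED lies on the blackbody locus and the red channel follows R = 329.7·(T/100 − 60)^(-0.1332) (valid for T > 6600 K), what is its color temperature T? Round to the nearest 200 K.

9600 K

(t − 60)^(-0.1332) = 205/329.7 = 0.62178.
t − 60 = 0.62178^(1/-0.1332) = 0.62178^(-7.508) = 35.423, so t = 95.423.
T = 100·t = 9542 K → 9600 K to the nearest 200 K.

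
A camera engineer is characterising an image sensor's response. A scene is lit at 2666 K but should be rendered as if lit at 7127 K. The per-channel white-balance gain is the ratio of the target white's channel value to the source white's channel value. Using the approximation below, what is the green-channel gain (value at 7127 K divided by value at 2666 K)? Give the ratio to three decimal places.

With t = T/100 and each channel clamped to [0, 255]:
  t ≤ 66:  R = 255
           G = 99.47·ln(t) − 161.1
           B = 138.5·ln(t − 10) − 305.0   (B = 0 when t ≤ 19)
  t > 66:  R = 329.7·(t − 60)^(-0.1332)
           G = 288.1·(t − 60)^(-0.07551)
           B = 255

At 2666 K (t = 26.66):
  G = 99.47·ln 26.66 − 161.1 = 99.47·3.2832 − 161.1 = 165.476.
At 7127 K (t = 71.27):
  G = 288.1·(71.27 − 60)^(-0.07551) = 288.1·11.27^(-0.07551) = 288.1·0.83285 = 239.945.
Gain = 239.945 / 165.476 = 1.4500 → 1.450.

1.450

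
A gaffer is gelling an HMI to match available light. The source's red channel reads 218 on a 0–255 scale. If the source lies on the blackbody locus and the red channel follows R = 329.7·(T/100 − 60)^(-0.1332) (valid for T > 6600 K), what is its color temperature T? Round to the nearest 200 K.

(t − 60)^(-0.1332) = 218/329.7 = 0.66121.
t − 60 = 0.66121^(1/-0.1332) = 0.66121^(-7.508) = 22.326, so t = 82.326.
T = 100·t = 8233 K → 8200 K to the nearest 200 K.

8200 K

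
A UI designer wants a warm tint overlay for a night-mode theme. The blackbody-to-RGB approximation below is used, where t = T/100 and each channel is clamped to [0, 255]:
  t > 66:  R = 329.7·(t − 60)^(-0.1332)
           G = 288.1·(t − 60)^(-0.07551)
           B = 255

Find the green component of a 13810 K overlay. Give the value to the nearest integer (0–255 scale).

207

t = 13810/100 = 138.1; the t > 66 branch applies.
G = 288.1·(138.1 − 60)^(-0.07551) = 288.1·78.1^(-0.07551) = 288.1·0.71959 = 207.314.
Rounded: 207.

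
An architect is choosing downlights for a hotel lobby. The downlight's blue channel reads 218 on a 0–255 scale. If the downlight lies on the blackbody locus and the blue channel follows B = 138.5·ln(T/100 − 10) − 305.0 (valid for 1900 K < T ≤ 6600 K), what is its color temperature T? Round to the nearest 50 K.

ln(t − 10) = (218 + 305.0) / 138.5 = 3.7762.
t − 10 = e^3.7762 = 43.649, so t = 53.649.
T = 100·t = 5365 K → 5350 K to the nearest 50 K.

5350 K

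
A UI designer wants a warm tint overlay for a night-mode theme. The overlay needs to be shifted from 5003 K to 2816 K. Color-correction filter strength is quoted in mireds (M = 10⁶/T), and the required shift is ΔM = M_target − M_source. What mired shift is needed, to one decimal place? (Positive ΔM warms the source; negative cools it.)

M_source = 10⁶/5003 = 199.880; M_target = 10⁶/2816 = 355.114.
ΔM = 355.114 − 199.880 = 155.234 → +155.2 mireds, a warming shift.

+155.2 mireds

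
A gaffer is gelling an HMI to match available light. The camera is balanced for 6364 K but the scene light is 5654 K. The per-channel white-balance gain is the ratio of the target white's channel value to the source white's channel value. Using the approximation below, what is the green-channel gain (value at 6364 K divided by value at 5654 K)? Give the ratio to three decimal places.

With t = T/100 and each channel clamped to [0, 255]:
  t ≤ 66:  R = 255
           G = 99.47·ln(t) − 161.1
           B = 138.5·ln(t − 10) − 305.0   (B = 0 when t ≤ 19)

At 5654 K (t = 56.54):
  G = 99.47·ln 56.54 − 161.1 = 99.47·4.0349 − 161.1 = 240.256.
At 6364 K (t = 63.64):
  G = 99.47·ln 63.64 − 161.1 = 99.47·4.1532 − 161.1 = 252.023.
Gain = 252.023 / 240.256 = 1.0490 → 1.049.

1.049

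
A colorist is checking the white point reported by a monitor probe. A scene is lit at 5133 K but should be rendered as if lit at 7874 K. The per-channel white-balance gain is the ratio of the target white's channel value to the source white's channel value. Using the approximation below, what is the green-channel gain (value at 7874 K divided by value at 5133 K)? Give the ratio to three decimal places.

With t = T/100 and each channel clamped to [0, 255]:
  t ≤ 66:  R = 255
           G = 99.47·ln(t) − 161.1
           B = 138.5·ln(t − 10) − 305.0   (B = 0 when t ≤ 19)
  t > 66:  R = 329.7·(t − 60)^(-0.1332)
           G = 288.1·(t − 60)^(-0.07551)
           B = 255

1.001

At 5133 K (t = 51.33):
  G = 99.47·ln 51.33 − 161.1 = 99.47·3.9383 − 161.1 = 230.640.
At 7874 K (t = 78.74):
  G = 288.1·(78.74 − 60)^(-0.07551) = 288.1·18.74^(-0.07551) = 288.1·0.80148 = 230.907.
Gain = 230.907 / 230.640 = 1.0012 → 1.001.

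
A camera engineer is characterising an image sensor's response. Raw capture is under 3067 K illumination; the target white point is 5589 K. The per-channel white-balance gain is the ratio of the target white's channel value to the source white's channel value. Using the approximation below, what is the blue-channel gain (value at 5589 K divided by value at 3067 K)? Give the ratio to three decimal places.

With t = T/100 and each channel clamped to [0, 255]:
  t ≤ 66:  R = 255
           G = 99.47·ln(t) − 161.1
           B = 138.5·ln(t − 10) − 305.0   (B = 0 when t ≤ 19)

At 3067 K (t = 30.67):
  B = 138.5·ln(30.67 − 10) − 305.0 = 138.5·ln 20.67 − 305.0 = 138.5·3.0287 − 305.0 = 114.473.
At 5589 K (t = 55.89):
  B = 138.5·ln(55.89 − 10) − 305.0 = 138.5·ln 45.89 − 305.0 = 138.5·3.8262 − 305.0 = 224.935.
Gain = 224.935 / 114.473 = 1.9650 → 1.965.

1.965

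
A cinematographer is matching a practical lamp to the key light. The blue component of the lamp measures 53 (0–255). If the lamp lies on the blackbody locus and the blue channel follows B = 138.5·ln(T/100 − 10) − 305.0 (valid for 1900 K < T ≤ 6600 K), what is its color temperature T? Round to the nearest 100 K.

ln(t − 10) = (53 + 305.0) / 138.5 = 2.5848.
t − 10 = e^2.5848 = 13.261, so t = 23.261.
T = 100·t = 2326 K → 2300 K to the nearest 100 K.

2300 K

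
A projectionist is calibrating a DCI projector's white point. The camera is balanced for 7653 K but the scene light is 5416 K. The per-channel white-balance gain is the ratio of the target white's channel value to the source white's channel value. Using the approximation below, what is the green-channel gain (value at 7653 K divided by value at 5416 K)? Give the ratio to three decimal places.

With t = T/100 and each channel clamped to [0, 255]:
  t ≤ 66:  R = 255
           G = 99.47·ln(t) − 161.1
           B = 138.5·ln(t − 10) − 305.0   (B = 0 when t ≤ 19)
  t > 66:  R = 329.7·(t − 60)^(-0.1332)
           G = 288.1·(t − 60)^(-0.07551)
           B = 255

0.988

At 5416 K (t = 54.16):
  G = 99.47·ln 54.16 − 161.1 = 99.47·3.9919 − 161.1 = 235.979.
At 7653 K (t = 76.53):
  G = 288.1·(76.53 − 60)^(-0.07551) = 288.1·16.53^(-0.07551) = 288.1·0.80911 = 233.105.
Gain = 233.105 / 235.979 = 0.9878 → 0.988.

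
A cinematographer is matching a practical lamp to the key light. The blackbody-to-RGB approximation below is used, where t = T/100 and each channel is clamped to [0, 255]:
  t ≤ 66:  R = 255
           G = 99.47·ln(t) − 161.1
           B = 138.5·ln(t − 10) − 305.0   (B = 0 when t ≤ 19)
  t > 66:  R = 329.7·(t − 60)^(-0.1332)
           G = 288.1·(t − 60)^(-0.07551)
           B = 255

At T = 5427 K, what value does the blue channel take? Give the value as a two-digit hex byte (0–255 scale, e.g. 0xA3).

t = 5427/100 = 54.27; the t ≤ 66 branch applies.
B = 138.5·ln(54.27 − 10) − 305.0 = 138.5·ln 44.27 − 305.0 = 138.5·3.7903 − 305.0 = 219.958.
Rounded: 220; in hex, 0xDC.

0xDC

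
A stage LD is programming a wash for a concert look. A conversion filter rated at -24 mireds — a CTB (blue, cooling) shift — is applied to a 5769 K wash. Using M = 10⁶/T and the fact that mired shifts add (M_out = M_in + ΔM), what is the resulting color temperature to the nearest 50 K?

M_in = 10⁶/5769 = 173.34 mireds.
M_out = 173.34 + (-24) = 149.34 mireds.
T_out = 10⁶/149.34 = 6696.1 K → 6700 K.

6700 K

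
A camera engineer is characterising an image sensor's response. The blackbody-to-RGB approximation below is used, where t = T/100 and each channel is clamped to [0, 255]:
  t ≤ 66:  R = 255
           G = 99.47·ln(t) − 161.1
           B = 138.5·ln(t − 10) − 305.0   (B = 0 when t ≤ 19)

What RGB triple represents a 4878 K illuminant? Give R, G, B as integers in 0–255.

R=255, G=226, B=202

t = 4878/100 = 48.78; the t ≤ 66 branch applies.
R = 255 by definition for t ≤ 66.
G = 99.47·ln 48.78 − 161.1 = 99.47·3.8873 − 161.1 = 225.572.
B = 138.5·ln(48.78 − 10) − 305.0 = 138.5·ln 38.78 − 305.0 = 138.5·3.6579 − 305.0 = 201.620.
Rounded: (255, 226, 202).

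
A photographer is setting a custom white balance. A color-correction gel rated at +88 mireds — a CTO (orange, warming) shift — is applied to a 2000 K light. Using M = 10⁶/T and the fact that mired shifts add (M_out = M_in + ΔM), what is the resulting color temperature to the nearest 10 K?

1700 K

M_in = 10⁶/2000 = 500.00 mireds.
M_out = 500.00 + (+88) = 588.00 mireds.
T_out = 10⁶/588.00 = 1700.7 K → 1700 K.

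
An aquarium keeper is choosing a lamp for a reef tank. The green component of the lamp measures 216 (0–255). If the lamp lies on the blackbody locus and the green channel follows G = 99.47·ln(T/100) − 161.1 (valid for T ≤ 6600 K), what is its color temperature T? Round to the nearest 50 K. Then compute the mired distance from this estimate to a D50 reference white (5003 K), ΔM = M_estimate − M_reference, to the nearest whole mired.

+25 mireds

ln t = (216 + 161.1) / 99.47 = 3.7911.
t = e^3.7911 = 44.305.
T = 100·t = 4430 K → 4450 K to the nearest 50 K.
M_estimate = 10⁶/4450 = 224.72; M_reference = 10⁶/5003 = 199.88.
ΔM = 224.72 − 199.88 = 24.84 → +25 mireds.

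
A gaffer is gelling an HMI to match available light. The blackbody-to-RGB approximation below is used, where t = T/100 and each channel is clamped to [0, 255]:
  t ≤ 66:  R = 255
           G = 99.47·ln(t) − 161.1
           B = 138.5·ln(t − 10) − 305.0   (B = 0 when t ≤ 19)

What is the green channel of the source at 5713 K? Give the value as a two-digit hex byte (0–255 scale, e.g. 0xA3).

t = 5713/100 = 57.13; the t ≤ 66 branch applies.
G = 99.47·ln 57.13 − 161.1 = 99.47·4.0453 − 161.1 = 241.289.
Rounded: 241; in hex, 0xF1.

0xF1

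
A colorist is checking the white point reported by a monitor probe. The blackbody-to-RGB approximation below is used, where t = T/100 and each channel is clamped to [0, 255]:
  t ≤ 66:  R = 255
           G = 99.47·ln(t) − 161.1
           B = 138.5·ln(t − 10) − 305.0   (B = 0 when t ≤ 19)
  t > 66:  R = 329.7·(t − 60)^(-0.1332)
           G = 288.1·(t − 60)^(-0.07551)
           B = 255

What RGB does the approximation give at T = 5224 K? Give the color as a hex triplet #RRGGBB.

t = 5224/100 = 52.24; the t ≤ 66 branch applies.
R = 255 by definition for t ≤ 66.
G = 99.47·ln 52.24 − 161.1 = 99.47·3.9558 − 161.1 = 232.388.
B = 138.5·ln(52.24 − 10) − 305.0 = 138.5·ln 42.24 − 305.0 = 138.5·3.7434 − 305.0 = 213.456.
Rounded: (255, 232, 213).
In hex: #FFE8D5.

#FFE8D5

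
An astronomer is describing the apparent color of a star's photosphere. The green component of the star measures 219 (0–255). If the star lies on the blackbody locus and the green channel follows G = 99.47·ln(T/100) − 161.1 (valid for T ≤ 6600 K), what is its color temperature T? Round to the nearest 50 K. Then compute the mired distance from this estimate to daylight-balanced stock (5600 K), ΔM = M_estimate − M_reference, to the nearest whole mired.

+41 mireds

ln t = (219 + 161.1) / 99.47 = 3.8213.
t = e^3.8213 = 45.661.
T = 100·t = 4566 K → 4550 K to the nearest 50 K.
M_estimate = 10⁶/4550 = 219.78; M_reference = 10⁶/5600 = 178.57.
ΔM = 219.78 − 178.57 = 41.21 → +41 mireds.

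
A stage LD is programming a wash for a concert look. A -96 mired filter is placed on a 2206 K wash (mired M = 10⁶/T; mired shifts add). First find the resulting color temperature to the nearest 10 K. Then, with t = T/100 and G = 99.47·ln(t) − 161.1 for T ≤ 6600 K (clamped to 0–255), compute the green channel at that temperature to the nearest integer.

170

M_in = 10⁶/2206 = 453.31; M_out = 453.31 + (-96) = 357.31.
T_out = 10⁶/357.31 = 2798.7 K → 2800 K; t = 28.
G = 99.47·ln 28 − 161.1 = 99.47·3.3322 − 161.1 = 170.354.
Rounded: 170.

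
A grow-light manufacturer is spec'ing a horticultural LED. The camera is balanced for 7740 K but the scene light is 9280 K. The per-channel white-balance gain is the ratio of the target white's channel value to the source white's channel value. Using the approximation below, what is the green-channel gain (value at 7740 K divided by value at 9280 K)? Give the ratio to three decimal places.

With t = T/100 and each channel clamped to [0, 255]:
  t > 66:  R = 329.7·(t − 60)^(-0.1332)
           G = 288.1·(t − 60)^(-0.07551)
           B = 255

At 9280 K (t = 92.8):
  G = 288.1·(92.8 − 60)^(-0.07551) = 288.1·32.8^(-0.07551) = 288.1·0.76831 = 221.350.
At 7740 K (t = 77.4):
  G = 288.1·(77.4 − 60)^(-0.07551) = 288.1·17.4^(-0.07551) = 288.1·0.80598 = 232.204.
Gain = 232.204 / 221.350 = 1.0490 → 1.049.

1.049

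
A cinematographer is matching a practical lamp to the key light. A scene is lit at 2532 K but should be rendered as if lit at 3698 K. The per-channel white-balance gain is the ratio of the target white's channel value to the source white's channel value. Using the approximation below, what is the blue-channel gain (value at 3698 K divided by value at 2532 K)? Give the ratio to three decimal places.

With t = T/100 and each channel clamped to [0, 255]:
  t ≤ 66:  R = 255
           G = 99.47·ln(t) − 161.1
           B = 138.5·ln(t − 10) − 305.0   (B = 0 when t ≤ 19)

2.074

At 2532 K (t = 25.32):
  B = 138.5·ln(25.32 − 10) − 305.0 = 138.5·ln 15.32 − 305.0 = 138.5·2.7292 − 305.0 = 72.989.
At 3698 K (t = 36.98):
  B = 138.5·ln(36.98 − 10) − 305.0 = 138.5·ln 26.98 − 305.0 = 138.5·3.2951 − 305.0 = 151.371.
Gain = 151.371 / 72.989 = 2.0739 → 2.074.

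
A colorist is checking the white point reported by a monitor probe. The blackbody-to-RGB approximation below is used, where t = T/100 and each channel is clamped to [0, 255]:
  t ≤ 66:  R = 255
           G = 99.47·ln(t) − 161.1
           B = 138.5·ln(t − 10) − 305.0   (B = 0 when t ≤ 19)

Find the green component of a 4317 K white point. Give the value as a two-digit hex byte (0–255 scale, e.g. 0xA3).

t = 4317/100 = 43.17; the t ≤ 66 branch applies.
G = 99.47·ln 43.17 − 161.1 = 99.47·3.7651 − 161.1 = 213.419.
Rounded: 213; in hex, 0xD5.

0xD5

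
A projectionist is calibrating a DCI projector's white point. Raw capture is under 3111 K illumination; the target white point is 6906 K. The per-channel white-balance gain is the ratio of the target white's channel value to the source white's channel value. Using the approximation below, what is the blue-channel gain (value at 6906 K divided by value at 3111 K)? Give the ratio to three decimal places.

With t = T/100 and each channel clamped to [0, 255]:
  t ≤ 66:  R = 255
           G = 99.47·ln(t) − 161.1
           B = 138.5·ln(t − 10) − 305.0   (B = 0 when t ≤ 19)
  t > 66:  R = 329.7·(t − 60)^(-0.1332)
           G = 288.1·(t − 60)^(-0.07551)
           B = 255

2.172

At 3111 K (t = 31.11):
  B = 138.5·ln(31.11 − 10) − 305.0 = 138.5·ln 21.11 − 305.0 = 138.5·3.0497 − 305.0 = 117.390.
At 6906 K (t = 69.06):
  B = 255 by definition for t > 66.
Gain = 255.000 / 117.390 = 2.1722 → 2.172.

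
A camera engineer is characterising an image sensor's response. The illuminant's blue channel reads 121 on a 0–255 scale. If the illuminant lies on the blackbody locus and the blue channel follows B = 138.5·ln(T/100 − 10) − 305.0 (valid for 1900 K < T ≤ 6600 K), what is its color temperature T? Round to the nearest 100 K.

3200 K

ln(t − 10) = (121 + 305.0) / 138.5 = 3.0758.
t − 10 = e^3.0758 = 21.667, so t = 31.667.
T = 100·t = 3167 K → 3200 K to the nearest 100 K.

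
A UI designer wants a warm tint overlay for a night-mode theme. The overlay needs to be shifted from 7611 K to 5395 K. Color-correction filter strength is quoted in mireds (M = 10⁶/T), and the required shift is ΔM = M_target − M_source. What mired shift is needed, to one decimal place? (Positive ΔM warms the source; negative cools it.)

M_source = 10⁶/7611 = 131.389; M_target = 10⁶/5395 = 185.357.
ΔM = 185.357 − 131.389 = 53.968 → +54.0 mireds, a warming shift.

+54.0 mireds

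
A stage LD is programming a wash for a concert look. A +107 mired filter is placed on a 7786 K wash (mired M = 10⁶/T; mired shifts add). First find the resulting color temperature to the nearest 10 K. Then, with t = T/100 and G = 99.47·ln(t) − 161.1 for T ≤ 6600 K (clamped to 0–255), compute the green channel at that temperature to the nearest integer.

212

M_in = 10⁶/7786 = 128.44; M_out = 128.44 + (+107) = 235.44.
T_out = 10⁶/235.44 = 4247.4 K → 4250 K; t = 42.5.
G = 99.47·ln 42.5 − 161.1 = 99.47·3.7495 − 161.1 = 211.863.
Rounded: 212.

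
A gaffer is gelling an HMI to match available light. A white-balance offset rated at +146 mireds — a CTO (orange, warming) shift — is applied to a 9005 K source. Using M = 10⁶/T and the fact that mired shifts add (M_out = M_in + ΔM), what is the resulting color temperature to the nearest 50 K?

3900 K

M_in = 10⁶/9005 = 111.05 mireds.
M_out = 111.05 + (+146) = 257.05 mireds.
T_out = 10⁶/257.05 = 3890.3 K → 3900 K.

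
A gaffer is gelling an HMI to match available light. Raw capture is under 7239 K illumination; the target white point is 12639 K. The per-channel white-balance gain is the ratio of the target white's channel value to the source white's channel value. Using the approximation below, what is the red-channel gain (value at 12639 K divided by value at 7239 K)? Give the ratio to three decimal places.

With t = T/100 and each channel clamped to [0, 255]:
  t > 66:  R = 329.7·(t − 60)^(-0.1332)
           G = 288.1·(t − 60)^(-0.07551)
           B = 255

0.800

At 7239 K (t = 72.39):
  R = 329.7·(72.39 − 60)^(-0.1332) = 329.7·12.39^(-0.1332) = 329.7·0.71516 = 235.788.
At 12639 K (t = 126.39):
  R = 329.7·(126.39 − 60)^(-0.1332) = 329.7·66.39^(-0.1332) = 329.7·0.57187 = 188.545.
Gain = 188.545 / 235.788 = 0.7996 → 0.800.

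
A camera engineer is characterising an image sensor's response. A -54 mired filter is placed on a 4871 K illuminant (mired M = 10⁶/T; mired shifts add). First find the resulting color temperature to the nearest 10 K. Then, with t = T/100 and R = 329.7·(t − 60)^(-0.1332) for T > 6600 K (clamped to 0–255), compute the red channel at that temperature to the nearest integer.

255

M_in = 10⁶/4871 = 205.30; M_out = 205.30 + (-54) = 151.30.
T_out = 10⁶/151.30 = 6609.5 K → 6610 K; t = 66.1.
R = 329.7·(66.1 − 60)^(-0.1332) = 329.7·6.1^(-0.1332) = 329.7·0.78595 = 259.127 → clamped to 255.
Rounded: 255.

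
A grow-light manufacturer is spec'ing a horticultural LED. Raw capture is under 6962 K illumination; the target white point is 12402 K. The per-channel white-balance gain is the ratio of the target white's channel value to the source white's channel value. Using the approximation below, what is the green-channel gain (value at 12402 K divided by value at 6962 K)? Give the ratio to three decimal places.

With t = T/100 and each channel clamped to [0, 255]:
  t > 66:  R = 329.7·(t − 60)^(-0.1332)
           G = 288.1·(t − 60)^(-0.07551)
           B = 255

0.867

At 6962 K (t = 69.62):
  G = 288.1·(69.62 − 60)^(-0.07551) = 288.1·9.62^(-0.07551) = 288.1·0.84287 = 242.831.
At 12402 K (t = 124.02):
  G = 288.1·(124.02 − 60)^(-0.07551) = 288.1·64.02^(-0.07551) = 288.1·0.73047 = 210.450.
Gain = 210.450 / 242.831 = 0.8667 → 0.867.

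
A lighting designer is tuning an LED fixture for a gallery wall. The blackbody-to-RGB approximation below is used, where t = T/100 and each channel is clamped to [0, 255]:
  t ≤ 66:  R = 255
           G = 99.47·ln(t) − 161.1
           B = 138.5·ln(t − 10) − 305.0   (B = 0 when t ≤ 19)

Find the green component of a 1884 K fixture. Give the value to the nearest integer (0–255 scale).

t = 1884/100 = 18.84; the t ≤ 66 branch applies.
G = 99.47·ln 18.84 − 161.1 = 99.47·2.9360 − 161.1 = 130.942.
Rounded: 131.

131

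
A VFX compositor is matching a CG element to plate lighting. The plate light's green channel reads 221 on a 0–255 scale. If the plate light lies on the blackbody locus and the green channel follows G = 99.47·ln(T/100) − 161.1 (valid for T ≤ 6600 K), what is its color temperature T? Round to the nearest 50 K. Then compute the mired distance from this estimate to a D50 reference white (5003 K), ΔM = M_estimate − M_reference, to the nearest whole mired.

+15 mireds

ln t = (221 + 161.1) / 99.47 = 3.8414.
t = e^3.8414 = 46.589.
T = 100·t = 4659 K → 4650 K to the nearest 50 K.
M_estimate = 10⁶/4650 = 215.05; M_reference = 10⁶/5003 = 199.88.
ΔM = 215.05 − 199.88 = 15.17 → +15 mireds.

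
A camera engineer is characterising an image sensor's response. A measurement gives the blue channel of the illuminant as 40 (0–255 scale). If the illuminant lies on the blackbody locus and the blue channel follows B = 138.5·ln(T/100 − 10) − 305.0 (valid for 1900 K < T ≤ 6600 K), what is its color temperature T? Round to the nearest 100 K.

2200 K

ln(t − 10) = (40 + 305.0) / 138.5 = 2.4910.
t − 10 = e^2.4910 = 12.073, so t = 22.073.
T = 100·t = 2207 K → 2200 K to the nearest 100 K.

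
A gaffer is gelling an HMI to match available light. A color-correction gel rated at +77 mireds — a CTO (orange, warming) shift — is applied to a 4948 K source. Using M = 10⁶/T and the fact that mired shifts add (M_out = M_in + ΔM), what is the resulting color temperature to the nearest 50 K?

3600 K

M_in = 10⁶/4948 = 202.10 mireds.
M_out = 202.10 + (+77) = 279.10 mireds.
T_out = 10⁶/279.10 = 3582.9 K → 3600 K.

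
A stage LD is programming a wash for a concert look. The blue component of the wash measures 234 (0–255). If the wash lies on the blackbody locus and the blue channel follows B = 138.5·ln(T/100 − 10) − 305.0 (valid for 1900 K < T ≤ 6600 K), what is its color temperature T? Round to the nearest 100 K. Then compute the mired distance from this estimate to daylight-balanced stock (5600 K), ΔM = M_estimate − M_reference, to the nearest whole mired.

-9 mireds

ln(t − 10) = (234 + 305.0) / 138.5 = 3.8917.
t − 10 = e^3.8917 = 48.994, so t = 58.994.
T = 100·t = 5899 K → 5900 K to the nearest 100 K.
M_estimate = 10⁶/5900 = 169.49; M_reference = 10⁶/5600 = 178.57.
ΔM = 169.49 − 178.57 = -9.08 → -9 mireds.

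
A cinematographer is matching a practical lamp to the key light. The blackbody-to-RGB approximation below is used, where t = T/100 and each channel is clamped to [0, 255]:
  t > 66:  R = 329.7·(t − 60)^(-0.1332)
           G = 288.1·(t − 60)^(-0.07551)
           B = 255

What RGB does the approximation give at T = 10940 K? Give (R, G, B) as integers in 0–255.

t = 10940/100 = 109.4; the t > 66 branch applies.
R = 329.7·(109.4 − 60)^(-0.1332) = 329.7·49.4^(-0.1332) = 329.7·0.59483 = 196.117.
G = 288.1·(109.4 − 60)^(-0.07551) = 288.1·49.4^(-0.07551) = 288.1·0.74491 = 214.610.
B = 255 by definition for t > 66.
Rounded: (196, 215, 255).

(196, 215, 255)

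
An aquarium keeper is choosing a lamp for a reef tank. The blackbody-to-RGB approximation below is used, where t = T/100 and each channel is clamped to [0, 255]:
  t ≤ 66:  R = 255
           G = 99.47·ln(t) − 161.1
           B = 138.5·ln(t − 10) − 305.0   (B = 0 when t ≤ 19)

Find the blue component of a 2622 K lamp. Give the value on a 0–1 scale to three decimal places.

0.317

t = 2622/100 = 26.22; the t ≤ 66 branch applies.
B = 138.5·ln(26.22 − 10) − 305.0 = 138.5·ln 16.22 − 305.0 = 138.5·2.7862 − 305.0 = 80.895.
On a 0–1 scale: 80.895/255 = 0.3172 → 0.317.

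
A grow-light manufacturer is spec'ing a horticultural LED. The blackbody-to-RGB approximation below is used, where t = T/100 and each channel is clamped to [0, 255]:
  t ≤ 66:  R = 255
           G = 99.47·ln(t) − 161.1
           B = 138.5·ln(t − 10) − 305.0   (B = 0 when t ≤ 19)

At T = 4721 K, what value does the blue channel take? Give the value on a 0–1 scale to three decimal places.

0.768

t = 4721/100 = 47.21; the t ≤ 66 branch applies.
B = 138.5·ln(47.21 − 10) − 305.0 = 138.5·ln 37.21 − 305.0 = 138.5·3.6166 − 305.0 = 195.896.
On a 0–1 scale: 195.896/255 = 0.7682 → 0.768.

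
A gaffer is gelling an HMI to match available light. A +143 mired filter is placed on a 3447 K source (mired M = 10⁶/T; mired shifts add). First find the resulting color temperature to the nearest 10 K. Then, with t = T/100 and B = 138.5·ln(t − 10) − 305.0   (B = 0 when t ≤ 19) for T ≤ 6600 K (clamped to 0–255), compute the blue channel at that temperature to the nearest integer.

51

M_in = 10⁶/3447 = 290.11; M_out = 290.11 + (+143) = 433.11.
T_out = 10⁶/433.11 = 2308.9 K → 2310 K; t = 23.1.
B = 138.5·ln(23.1 − 10) − 305.0 = 138.5·ln 13.1 − 305.0 = 138.5·2.5726 − 305.0 = 51.307.
Rounded: 51.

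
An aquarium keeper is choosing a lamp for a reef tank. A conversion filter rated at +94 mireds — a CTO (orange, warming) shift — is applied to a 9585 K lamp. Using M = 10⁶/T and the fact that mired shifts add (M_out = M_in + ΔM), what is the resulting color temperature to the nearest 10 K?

5040 K

M_in = 10⁶/9585 = 104.33 mireds.
M_out = 104.33 + (+94) = 198.33 mireds.
T_out = 10⁶/198.33 = 5042.1 K → 5040 K.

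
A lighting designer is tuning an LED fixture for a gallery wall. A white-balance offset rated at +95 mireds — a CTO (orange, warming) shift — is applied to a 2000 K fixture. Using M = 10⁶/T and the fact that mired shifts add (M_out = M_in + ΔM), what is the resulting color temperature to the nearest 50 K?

M_in = 10⁶/2000 = 500.00 mireds.
M_out = 500.00 + (+95) = 595.00 mireds.
T_out = 10⁶/595.00 = 1680.7 K → 1700 K.

1700 K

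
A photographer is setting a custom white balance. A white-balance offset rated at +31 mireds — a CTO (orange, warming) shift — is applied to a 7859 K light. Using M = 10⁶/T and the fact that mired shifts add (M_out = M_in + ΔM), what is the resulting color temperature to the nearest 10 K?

M_in = 10⁶/7859 = 127.24 mireds.
M_out = 127.24 + (+31) = 158.24 mireds.
T_out = 10⁶/158.24 = 6319.4 K → 6320 K.

6320 K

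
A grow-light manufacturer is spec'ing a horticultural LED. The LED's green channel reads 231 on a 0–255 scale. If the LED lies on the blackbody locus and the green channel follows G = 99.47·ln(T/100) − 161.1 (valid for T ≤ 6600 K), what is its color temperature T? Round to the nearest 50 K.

ln t = (231 + 161.1) / 99.47 = 3.9419.
t = e^3.9419 = 51.516.
T = 100·t = 5152 K → 5150 K to the nearest 50 K.

5150 K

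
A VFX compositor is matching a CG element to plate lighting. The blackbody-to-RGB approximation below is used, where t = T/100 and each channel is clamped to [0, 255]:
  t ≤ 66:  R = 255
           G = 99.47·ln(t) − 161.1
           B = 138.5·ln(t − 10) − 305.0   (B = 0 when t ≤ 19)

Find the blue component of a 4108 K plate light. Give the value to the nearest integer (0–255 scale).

t = 4108/100 = 41.08; the t ≤ 66 branch applies.
B = 138.5·ln(41.08 − 10) − 305.0 = 138.5·ln 31.08 − 305.0 = 138.5·3.4366 − 305.0 = 170.964.
Rounded: 171.

171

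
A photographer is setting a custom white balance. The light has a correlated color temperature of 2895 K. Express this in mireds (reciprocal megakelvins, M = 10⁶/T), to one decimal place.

345.4 mireds

M = 10⁶ / 2895 = 345.423 → 345.4 mireds.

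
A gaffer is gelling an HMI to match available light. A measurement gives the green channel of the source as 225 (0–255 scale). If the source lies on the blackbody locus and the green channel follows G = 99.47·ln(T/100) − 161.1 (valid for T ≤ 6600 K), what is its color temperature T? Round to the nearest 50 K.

4850 K

ln t = (225 + 161.1) / 99.47 = 3.8816.
t = e^3.8816 = 48.500.
T = 100·t = 4850 K → 4850 K to the nearest 50 K.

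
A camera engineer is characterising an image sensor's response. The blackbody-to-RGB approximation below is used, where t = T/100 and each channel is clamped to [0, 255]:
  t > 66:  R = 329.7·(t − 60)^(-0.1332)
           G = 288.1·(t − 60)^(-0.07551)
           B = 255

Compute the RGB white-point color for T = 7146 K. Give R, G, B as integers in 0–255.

R=238, G=240, B=255

t = 7146/100 = 71.46; the t > 66 branch applies.
R = 329.7·(71.46 − 60)^(-0.1332) = 329.7·11.46^(-0.1332) = 329.7·0.72263 = 238.251.
G = 288.1·(71.46 − 60)^(-0.07551) = 288.1·11.46^(-0.07551) = 288.1·0.83180 = 239.643.
B = 255 by definition for t > 66.
Rounded: (238, 240, 255).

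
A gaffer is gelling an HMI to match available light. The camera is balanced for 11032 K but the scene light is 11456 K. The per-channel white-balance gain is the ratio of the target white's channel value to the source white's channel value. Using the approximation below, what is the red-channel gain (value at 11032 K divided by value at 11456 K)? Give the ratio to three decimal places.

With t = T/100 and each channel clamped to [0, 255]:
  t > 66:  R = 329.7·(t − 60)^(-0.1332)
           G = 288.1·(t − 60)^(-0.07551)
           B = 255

At 11456 K (t = 114.56):
  R = 329.7·(114.56 − 60)^(-0.1332) = 329.7·54.56^(-0.1332) = 329.7·0.58701 = 193.538.
At 11032 K (t = 110.32):
  R = 329.7·(110.32 − 60)^(-0.1332) = 329.7·50.32^(-0.1332) = 329.7·0.59337 = 195.635.
Gain = 195.635 / 193.538 = 1.0108 → 1.011.

1.011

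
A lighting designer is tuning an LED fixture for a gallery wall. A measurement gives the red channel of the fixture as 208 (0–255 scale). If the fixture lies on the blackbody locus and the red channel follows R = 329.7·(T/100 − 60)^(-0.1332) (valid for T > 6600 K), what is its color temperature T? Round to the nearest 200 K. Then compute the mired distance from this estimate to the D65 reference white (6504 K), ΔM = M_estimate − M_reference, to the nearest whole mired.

-45 mireds

(t − 60)^(-0.1332) = 208/329.7 = 0.63088.
t − 60 = 0.63088^(1/-0.1332) = 0.63088^(-7.508) = 31.763, so t = 91.763.
T = 100·t = 9176 K → 9200 K to the nearest 200 K.
M_estimate = 10⁶/9200 = 108.70; M_reference = 10⁶/6504 = 153.75.
ΔM = 108.70 − 153.75 = -45.06 → -45 mireds.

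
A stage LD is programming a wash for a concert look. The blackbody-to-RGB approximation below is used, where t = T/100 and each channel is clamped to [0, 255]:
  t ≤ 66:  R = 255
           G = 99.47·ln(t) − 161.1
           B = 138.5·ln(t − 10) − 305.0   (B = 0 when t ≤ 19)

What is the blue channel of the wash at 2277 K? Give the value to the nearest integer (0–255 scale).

48

t = 2277/100 = 22.77; the t ≤ 66 branch applies.
B = 138.5·ln(22.77 − 10) − 305.0 = 138.5·ln 12.77 − 305.0 = 138.5·2.5471 − 305.0 = 47.773.
Rounded: 48.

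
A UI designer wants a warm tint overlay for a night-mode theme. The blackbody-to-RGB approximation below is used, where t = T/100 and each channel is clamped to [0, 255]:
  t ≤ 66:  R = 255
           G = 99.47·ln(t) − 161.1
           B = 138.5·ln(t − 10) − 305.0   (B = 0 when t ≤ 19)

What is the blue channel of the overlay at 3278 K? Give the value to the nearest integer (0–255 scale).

t = 3278/100 = 32.78; the t ≤ 66 branch applies.
B = 138.5·ln(32.78 − 10) − 305.0 = 138.5·ln 22.78 − 305.0 = 138.5·3.1259 − 305.0 = 127.935.
Rounded: 128.

128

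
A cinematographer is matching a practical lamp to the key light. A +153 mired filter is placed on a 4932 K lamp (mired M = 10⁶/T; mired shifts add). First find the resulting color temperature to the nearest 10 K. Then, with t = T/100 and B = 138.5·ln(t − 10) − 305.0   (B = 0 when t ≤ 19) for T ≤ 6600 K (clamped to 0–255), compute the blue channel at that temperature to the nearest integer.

M_in = 10⁶/4932 = 202.76; M_out = 202.76 + (+153) = 355.76.
T_out = 10⁶/355.76 = 2810.9 K → 2810 K; t = 28.1.
B = 138.5·ln(28.1 − 10) − 305.0 = 138.5·ln 18.1 − 305.0 = 138.5·2.8959 − 305.0 = 96.084.
Rounded: 96.

96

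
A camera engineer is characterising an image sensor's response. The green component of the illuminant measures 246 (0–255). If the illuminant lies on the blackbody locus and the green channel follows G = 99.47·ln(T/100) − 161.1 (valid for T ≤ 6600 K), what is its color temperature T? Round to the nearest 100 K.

ln t = (246 + 161.1) / 99.47 = 4.0927.
t = e^4.0927 = 59.901.
T = 100·t = 5990 K → 6000 K to the nearest 100 K.

6000 K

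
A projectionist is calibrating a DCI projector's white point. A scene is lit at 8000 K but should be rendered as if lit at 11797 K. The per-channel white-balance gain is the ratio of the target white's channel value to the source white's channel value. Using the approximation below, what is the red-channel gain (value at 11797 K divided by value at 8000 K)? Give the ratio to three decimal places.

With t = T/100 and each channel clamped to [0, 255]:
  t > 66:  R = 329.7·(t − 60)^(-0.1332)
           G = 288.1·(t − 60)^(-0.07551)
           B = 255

0.868

At 8000 K (t = 80):
  R = 329.7·(80 − 60)^(-0.1332) = 329.7·20^(-0.1332) = 329.7·0.67097 = 221.219.
At 11797 K (t = 117.97):
  R = 329.7·(117.97 − 60)^(-0.1332) = 329.7·57.97^(-0.1332) = 329.7·0.58229 = 191.982.
Gain = 191.982 / 221.219 = 0.8678 → 0.868.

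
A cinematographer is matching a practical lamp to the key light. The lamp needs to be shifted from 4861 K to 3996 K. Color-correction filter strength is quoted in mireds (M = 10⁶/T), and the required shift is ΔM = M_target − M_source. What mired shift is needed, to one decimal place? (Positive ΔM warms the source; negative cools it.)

M_source = 10⁶/4861 = 205.719; M_target = 10⁶/3996 = 250.250.
ΔM = 250.250 − 205.719 = 44.531 → +44.5 mireds, a warming shift.

+44.5 mireds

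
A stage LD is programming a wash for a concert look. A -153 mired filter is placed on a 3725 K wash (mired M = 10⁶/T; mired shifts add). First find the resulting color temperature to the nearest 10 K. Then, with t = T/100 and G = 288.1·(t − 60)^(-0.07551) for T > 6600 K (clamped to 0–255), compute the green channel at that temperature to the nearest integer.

M_in = 10⁶/3725 = 268.46; M_out = 268.46 + (-153) = 115.46.
T_out = 10⁶/115.46 = 8661.3 K → 8660 K; t = 86.6.
G = 288.1·(86.6 − 60)^(-0.07551) = 288.1·26.6^(-0.07551) = 288.1·0.78056 = 224.880.
Rounded: 225.

225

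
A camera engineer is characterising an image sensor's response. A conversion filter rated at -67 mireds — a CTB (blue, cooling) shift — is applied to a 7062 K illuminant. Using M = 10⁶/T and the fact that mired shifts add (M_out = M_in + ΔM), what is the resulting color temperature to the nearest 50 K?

13400 K

M_in = 10⁶/7062 = 141.60 mireds.
M_out = 141.60 + (-67) = 74.60 mireds.
T_out = 10⁶/74.60 = 13404.3 K → 13400 K.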